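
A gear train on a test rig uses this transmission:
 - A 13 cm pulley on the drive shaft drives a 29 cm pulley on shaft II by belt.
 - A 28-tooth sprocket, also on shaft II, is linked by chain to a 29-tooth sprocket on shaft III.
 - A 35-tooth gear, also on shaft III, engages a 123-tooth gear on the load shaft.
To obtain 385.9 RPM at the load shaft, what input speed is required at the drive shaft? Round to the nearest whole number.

3133 RPM

Overall ratio R = 2.2308 × 1.0357 × 3.5143 = 8.1195.
Required input speed = output speed × R = 385.9 × 8.1195 = 3133.3 RPM.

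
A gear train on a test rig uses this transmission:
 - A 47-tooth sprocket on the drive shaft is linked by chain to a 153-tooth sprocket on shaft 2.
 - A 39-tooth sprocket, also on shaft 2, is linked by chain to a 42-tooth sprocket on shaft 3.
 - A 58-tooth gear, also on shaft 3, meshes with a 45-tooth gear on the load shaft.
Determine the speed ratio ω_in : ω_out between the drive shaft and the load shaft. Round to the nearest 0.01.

Each stage contributes driven/driver: chain 153/47 = 3.2553, chain 42/39 = 1.0769, gear mesh 45/58 = 0.77586.
Overall: 3.2553 × 1.0769 × 0.77586 = 2.72.

2.72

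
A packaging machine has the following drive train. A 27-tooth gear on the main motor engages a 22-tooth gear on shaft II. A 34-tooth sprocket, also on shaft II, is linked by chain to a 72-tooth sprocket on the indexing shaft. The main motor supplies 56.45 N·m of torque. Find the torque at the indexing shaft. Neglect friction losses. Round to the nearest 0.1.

97.4 N·m

Gear mesh: ratio = 22/27 = 0.81481; torque at shaft II = 56.45 × 0.81481 = 45.996 N·m.
Chain: ratio = 72/34 = 2.1176; torque at the indexing shaft = 45.996 × 2.1176 = 97.404 N·m.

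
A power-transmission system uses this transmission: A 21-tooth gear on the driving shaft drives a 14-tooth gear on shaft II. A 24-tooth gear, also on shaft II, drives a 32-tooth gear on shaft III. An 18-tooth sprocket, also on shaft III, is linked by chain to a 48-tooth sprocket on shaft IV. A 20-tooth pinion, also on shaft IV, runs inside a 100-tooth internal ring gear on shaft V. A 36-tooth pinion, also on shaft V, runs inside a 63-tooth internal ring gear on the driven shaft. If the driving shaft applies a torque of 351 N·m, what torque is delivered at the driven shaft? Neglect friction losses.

After the gear mesh (14/21): 351 × 0.66667 = 234 N·m
After the gear mesh (32/24): 234 × 1.3333 = 312 N·m
After the chain (48/18): 312 × 2.6667 = 832 N·m
After the internal gear (100/20): 832 × 5 = 4160 N·m
After the internal gear (63/36): 4160 × 1.75 = 7280 N·m

7280 N·m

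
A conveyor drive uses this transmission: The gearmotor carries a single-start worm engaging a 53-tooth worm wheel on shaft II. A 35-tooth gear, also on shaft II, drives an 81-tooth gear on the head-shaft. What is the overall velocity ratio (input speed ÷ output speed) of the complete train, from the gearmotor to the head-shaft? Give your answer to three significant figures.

123

Each stage contributes driven/driver: worm 53/1 = 53, gear mesh 81/35 = 2.3143.
Overall: 53 × 2.3143 = 122.66.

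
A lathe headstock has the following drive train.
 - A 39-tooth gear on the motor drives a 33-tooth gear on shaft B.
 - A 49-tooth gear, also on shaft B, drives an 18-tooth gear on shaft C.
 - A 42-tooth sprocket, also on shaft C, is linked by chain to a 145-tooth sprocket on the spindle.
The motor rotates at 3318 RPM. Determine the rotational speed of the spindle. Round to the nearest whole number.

3092 RPM

Gear mesh: ratio = 33/39 = 0.84615, so shaft B turns at 3318 / 0.84615 = 3921.3 RPM.
Gear mesh: ratio = 18/49 = 0.36735, so shaft C turns at 3921.3 / 0.36735 = 10675 RPM.
Chain: ratio = 145/42 = 3.4524, so the spindle turns at 10675 / 3.4524 = 3091.9 RPM.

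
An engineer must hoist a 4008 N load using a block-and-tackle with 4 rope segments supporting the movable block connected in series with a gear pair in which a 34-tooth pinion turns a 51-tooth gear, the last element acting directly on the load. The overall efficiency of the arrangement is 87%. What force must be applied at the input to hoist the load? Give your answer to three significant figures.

768 N

Block-and-tackle MA = number of supporting rope parts = 4.
Gear pair MA = 51/34 = 1.5.
Combined ideal MA = 4 × 1.5 = 6.
Actual MA = 6 × 0.87 = 5.22.
Effort = load / actual MA = 4008 / 5.22 = 767.82 N.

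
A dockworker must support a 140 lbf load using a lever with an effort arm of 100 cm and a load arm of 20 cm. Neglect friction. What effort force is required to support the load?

Lever MA = effort arm / load arm = 100/20 = 5.
Effort = load / MA = 140 / 5 = 28 lbf.

28 lbf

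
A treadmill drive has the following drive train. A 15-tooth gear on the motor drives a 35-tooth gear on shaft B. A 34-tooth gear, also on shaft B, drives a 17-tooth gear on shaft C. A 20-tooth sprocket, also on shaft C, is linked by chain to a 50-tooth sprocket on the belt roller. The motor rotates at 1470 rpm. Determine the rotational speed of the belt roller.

504 rpm

the motor → shaft B (gear mesh, 35/15): 1470 ÷ 2.3333 = 630 rpm
shaft B → shaft C (gear mesh, 17/34): 630 ÷ 0.5 = 1260 rpm
shaft C → the belt roller (chain, 50/20): 1260 ÷ 2.5 = 504 rpm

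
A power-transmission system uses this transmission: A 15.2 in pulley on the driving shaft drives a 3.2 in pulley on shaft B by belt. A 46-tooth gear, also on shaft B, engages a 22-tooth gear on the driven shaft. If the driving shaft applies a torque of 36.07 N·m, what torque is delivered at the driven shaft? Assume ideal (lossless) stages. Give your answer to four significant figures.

3.632 N·m

Belt: ratio = 3.2/15.2 = 0.21053; torque at shaft B = 36.07 × 0.21053 = 7.5937 N·m.
Gear mesh: ratio = 22/46 = 0.47826; torque at the driven shaft = 7.5937 × 0.47826 = 3.6318 N·m.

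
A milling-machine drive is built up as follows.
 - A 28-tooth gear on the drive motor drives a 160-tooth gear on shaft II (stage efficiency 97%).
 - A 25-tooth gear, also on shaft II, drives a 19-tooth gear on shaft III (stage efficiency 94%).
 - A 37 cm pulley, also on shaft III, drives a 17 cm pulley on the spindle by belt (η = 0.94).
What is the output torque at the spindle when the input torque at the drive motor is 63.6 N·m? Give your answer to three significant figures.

109 N·m

After the gear mesh (160/28): 63.6 × 5.7143 × 0.97 = 352.53 N·m
After the gear mesh (19/25): 352.53 × 0.76 × 0.94 = 251.84 N·m
After the belt (17/37): 251.84 × 0.45946 × 0.94 = 108.77 N·m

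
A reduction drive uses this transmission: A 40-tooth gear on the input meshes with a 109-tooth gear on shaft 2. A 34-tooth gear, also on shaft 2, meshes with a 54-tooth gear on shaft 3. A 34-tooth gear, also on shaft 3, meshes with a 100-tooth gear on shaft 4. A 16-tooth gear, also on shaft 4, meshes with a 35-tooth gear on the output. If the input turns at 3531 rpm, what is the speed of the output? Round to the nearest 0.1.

126.8 rpm

Gear mesh: ratio = 109/40 = 2.725, so shaft 2 turns at 3531 / 2.725 = 1295.8 rpm.
Gear mesh: ratio = 54/34 = 1.5882, so shaft 3 turns at 1295.8 / 1.5882 = 815.86 rpm.
Gear mesh: ratio = 100/34 = 2.9412, so shaft 4 turns at 815.86 / 2.9412 = 277.39 rpm.
Gear mesh: ratio = 35/16 = 2.1875, so the output turns at 277.39 / 2.1875 = 126.81 rpm.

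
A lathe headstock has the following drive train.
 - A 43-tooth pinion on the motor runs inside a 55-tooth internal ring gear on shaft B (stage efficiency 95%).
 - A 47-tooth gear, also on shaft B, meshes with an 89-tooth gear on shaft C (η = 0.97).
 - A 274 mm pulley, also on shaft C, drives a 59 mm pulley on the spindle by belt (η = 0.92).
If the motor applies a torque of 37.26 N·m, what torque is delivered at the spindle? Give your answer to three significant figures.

16.5 N·m

internal gear 55/43 = 1.2791 → τ = 37.26·1.2791·0.95 = 45.275 N·m
gear mesh 89/47 = 1.8936 → τ = 45.275·1.8936·0.97 = 83.162 N·m
belt 59/274 = 0.21533 → τ = 83.162·0.21533·0.92 = 16.475 N·m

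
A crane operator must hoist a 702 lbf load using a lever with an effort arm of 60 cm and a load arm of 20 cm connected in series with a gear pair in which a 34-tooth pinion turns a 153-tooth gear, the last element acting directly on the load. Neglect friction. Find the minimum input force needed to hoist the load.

Lever MA = effort arm / load arm = 60/20 = 3.
Gear pair MA = 153/34 = 4.5.
Combined ideal MA = 3 × 4.5 = 13.5.
Effort = load / MA = 702 / 13.5 = 52 lbf.

52 lbf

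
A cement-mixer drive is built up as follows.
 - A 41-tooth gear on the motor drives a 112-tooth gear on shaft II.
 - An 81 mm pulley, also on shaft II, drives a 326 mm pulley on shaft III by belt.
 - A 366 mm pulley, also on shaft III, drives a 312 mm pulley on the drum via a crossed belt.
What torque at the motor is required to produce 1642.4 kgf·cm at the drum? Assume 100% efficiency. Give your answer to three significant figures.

175 kgf·cm

Overall ratio R = 2.7317 × 4.0247 × 0.85246 = 9.3722.
Input torque = output torque / R = 1642.4 / 9.3722 = 175.24 kgf·cm.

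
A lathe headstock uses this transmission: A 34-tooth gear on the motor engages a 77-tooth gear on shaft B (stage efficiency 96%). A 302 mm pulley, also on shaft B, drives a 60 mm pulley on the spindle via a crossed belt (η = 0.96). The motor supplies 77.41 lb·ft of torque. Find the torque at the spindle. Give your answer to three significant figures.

Gear mesh: ratio = 77/34 = 2.2647; torque at shaft B = 77.41 × 2.2647 × 0.96 = 168.3 lb·ft.
Belt: ratio = 60/302 = 0.19868; torque at the spindle = 168.3 × 0.19868 × 0.96 = 32.099 lb·ft.

32.1 lb·ft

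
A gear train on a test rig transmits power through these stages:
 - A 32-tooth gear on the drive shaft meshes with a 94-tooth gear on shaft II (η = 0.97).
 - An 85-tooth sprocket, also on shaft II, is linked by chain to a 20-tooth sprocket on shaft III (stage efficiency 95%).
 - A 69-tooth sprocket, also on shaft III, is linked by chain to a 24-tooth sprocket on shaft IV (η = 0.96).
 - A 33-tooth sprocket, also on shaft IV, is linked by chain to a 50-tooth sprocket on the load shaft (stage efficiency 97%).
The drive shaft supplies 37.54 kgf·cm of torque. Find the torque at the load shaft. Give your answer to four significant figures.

gear mesh 94/32 = 2.9375 → τ = 37.54·2.9375·0.97 = 106.97 kgf·cm
chain 20/85 = 0.23529 → τ = 106.97·0.23529·0.95 = 23.91 kgf·cm
chain 24/69 = 0.34783 → τ = 23.91·0.34783·0.96 = 7.9838 kgf·cm
chain 50/33 = 1.5152 → τ = 7.9838·1.5152·0.97 = 11.734 kgf·cm

11.73 kgf·cm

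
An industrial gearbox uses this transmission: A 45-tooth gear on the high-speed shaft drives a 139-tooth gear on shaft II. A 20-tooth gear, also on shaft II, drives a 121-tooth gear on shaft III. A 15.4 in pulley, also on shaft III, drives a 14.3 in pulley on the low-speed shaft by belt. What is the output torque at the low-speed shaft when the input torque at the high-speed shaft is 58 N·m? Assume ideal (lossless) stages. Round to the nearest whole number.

After the gear mesh (139/45): 58 × 3.0889 = 179.16 N·m
After the gear mesh (121/20): 179.16 × 6.05 = 1083.9 N·m
After the belt (14.3/15.4): 1083.9 × 0.92857 = 1006.5 N·m

1006 N·m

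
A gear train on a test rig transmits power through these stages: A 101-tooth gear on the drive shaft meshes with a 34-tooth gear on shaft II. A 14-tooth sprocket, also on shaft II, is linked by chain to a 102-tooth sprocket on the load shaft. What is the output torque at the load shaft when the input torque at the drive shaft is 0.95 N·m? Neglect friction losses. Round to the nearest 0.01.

2.33 N·m

Gear mesh: ratio = 34/101 = 0.33663; torque at shaft II = 0.95 × 0.33663 = 0.3198 N·m.
Chain: ratio = 102/14 = 7.2857; torque at the load shaft = 0.3198 × 7.2857 = 2.33 N·m.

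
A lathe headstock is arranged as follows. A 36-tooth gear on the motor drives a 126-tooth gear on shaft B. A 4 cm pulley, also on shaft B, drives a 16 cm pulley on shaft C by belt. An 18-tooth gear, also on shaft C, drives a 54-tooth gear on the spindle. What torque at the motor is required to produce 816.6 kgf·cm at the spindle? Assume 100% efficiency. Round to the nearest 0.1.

19.4 kgf·cm

Overall ratio R = 3.5 × 4 × 3 = 42.
Input torque = output torque / R = 816.6 / 42 = 19.443 kgf·cm.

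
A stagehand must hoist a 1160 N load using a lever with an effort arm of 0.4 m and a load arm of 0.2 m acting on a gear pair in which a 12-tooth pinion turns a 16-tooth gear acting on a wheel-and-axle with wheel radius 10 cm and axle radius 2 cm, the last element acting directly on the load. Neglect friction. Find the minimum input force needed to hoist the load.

Lever MA = effort arm / load arm = 0.4/0.2 = 2.
Gear pair MA = 16/12 = 1.3333.
Wheel-and-axle MA = R/r = 10/2 = 5.
Combined ideal MA = 2 × 1.3333 × 5 = 13.333.
Effort = load / MA = 1160 / 13.333 = 87 N.

87 N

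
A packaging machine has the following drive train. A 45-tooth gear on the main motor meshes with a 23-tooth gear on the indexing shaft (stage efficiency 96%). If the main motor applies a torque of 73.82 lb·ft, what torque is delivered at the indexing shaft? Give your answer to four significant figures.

After the gear mesh (23/45): 73.82 × 0.51111 × 0.96 = 36.221 lb·ft

36.22 lb·ft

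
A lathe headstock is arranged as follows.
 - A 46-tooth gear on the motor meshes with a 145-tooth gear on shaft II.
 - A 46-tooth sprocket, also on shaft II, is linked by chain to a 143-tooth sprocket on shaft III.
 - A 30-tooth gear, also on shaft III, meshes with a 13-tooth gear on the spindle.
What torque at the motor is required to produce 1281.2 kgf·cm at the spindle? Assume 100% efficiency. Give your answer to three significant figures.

Overall ratio R = 3.1522 × 3.1087 × 0.43333 = 4.2463.
Input torque = output torque / R = 1281.2 / 4.2463 = 301.72 kgf·cm.

302 kgf·cm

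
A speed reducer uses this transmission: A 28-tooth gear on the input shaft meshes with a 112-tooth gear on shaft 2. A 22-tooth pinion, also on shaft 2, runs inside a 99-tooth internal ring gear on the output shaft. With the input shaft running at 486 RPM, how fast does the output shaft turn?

gear mesh 112/28 = 4 → 486/4 = 121.5 RPM
internal gear 99/22 = 4.5 → 121.5/4.5 = 27 RPM

27 RPM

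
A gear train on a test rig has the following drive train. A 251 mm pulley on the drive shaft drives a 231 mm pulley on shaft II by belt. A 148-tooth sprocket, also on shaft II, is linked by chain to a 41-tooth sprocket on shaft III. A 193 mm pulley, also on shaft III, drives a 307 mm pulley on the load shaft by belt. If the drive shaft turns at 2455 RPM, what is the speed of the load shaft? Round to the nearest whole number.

belt 231/251 = 0.92032 → 2455/0.92032 = 2667.6 RPM
chain 41/148 = 0.27703 → 2667.6/0.27703 = 9629.2 RPM
belt 307/193 = 1.5907 → 9629.2/1.5907 = 6053.5 RPM

6054 RPM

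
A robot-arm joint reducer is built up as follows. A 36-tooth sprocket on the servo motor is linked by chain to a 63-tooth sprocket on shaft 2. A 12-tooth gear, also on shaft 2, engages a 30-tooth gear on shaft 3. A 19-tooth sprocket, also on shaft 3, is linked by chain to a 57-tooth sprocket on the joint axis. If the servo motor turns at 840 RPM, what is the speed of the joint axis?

64 RPM

chain 63/36 = 1.75 → 840/1.75 = 480 RPM
gear mesh 30/12 = 2.5 → 480/2.5 = 192 RPM
chain 57/19 = 3 → 192/3 = 64 RPM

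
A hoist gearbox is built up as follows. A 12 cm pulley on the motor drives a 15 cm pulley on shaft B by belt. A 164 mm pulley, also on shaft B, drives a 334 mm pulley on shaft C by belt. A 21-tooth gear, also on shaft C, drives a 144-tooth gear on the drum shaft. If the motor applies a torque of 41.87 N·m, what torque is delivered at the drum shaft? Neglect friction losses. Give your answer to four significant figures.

730.9 N·m

Belt: ratio = 15/12 = 1.25; torque at shaft B = 41.87 × 1.25 = 52.337 N·m.
Belt: ratio = 334/164 = 2.0366; torque at shaft C = 52.337 × 2.0366 = 106.59 N·m.
Gear mesh: ratio = 144/21 = 6.8571; torque at the drum shaft = 106.59 × 6.8571 = 730.9 N·m.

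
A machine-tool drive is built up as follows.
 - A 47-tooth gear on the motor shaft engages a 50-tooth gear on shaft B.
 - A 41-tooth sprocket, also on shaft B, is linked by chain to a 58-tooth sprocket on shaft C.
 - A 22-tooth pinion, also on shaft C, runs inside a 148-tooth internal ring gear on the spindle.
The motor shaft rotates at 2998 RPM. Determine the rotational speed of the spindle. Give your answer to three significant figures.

gear mesh 50/47 = 1.0638 → 2998/1.0638 = 2818.1 RPM
chain 58/41 = 1.4146 → 2818.1/1.4146 = 1992.1 RPM
internal gear 148/22 = 6.7273 → 1992.1/6.7273 = 296.13 RPM

296 RPM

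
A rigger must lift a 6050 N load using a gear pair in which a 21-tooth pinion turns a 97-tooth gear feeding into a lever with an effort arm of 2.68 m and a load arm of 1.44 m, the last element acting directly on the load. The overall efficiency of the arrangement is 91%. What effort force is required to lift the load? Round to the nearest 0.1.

773.4 N

Gear pair MA = 97/21 = 4.619.
Lever MA = effort arm / load arm = 2.68/1.44 = 1.8611.
Combined ideal MA = 4.619 × 1.8611 = 8.5966.
Actual MA = 8.5966 × 0.91 = 7.8229.
Effort = load / actual MA = 6050 / 7.8229 = 773.37 N.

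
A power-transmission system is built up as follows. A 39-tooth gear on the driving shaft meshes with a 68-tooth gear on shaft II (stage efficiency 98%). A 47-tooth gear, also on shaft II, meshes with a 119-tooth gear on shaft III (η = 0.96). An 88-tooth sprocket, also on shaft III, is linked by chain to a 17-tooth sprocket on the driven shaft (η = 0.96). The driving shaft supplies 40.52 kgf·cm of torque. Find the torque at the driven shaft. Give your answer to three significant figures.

gear mesh 68/39 = 1.7436 → τ = 40.52·1.7436·0.98 = 69.237 kgf·cm
gear mesh 119/47 = 2.5319 → τ = 69.237·2.5319·0.96 = 168.29 kgf·cm
chain 17/88 = 0.19318 → τ = 168.29·0.19318·0.96 = 31.21 kgf·cm

31.2 kgf·cm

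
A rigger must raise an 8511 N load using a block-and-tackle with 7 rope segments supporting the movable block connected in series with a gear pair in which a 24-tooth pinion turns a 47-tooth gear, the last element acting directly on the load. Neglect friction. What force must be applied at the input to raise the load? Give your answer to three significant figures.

Block-and-tackle MA = number of supporting rope parts = 7.
Gear pair MA = 47/24 = 1.9583.
Combined ideal MA = 7 × 1.9583 = 13.708.
Effort = load / MA = 8511 / 13.708 = 620.86 N.

621 N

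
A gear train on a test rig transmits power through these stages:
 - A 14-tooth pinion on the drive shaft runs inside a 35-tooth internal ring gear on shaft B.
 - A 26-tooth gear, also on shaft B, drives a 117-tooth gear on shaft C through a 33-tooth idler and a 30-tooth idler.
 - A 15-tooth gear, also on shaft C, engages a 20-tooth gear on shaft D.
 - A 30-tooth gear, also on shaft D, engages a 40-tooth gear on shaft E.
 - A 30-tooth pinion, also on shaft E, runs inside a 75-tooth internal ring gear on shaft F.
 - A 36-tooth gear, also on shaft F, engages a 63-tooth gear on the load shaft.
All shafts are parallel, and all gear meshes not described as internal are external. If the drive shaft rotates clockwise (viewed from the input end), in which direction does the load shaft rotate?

clockwise

the drive shaft → shaft B: internal mesh, same direction → CW.
shaft B → shaft C: driver → idler → idler → driven is 3 external meshes, 3 reversals → CCW.
shaft C → shaft D: external mesh, 1 reversal → CW.
shaft D → shaft E: external mesh, 1 reversal → CCW.
shaft E → shaft F: internal mesh, same direction → CCW.
shaft F → the load shaft: external mesh, 1 reversal → CW.
6 reversals in total — an even number — so the load shaft turns the same way as the drive shaft.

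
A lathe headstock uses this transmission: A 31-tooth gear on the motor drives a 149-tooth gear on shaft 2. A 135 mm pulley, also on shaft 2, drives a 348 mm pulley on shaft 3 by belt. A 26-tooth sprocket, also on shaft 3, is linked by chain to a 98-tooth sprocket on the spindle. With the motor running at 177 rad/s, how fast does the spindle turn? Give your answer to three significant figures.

the motor → shaft 2 (gear mesh, 149/31): 177 ÷ 4.8065 = 36.826 rad/s
shaft 2 → shaft 3 (belt, 348/135): 36.826 ÷ 2.5778 = 14.286 rad/s
shaft 3 → the spindle (chain, 98/26): 14.286 ÷ 3.7692 = 3.7901 rad/s

3.79 rad/s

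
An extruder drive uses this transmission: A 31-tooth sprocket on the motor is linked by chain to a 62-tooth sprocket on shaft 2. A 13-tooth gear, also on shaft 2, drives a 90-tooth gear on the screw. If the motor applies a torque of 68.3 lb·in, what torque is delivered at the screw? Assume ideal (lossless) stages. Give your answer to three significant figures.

Chain: ratio = 62/31 = 2; torque at shaft 2 = 68.3 × 2 = 136.6 lb·in.
Gear mesh: ratio = 90/13 = 6.9231; torque at the screw = 136.6 × 6.9231 = 945.69 lb·in.

946 lb·in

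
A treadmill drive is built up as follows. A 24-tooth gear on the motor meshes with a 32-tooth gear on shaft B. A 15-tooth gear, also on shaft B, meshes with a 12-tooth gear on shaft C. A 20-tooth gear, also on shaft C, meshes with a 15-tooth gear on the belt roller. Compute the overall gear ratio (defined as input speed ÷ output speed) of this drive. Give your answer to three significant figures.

0.800

Each stage contributes driven/driver: gear mesh 32/24 = 1.3333, gear mesh 12/15 = 0.8, gear mesh 15/20 = 0.75.
Overall: 1.3333 × 0.8 × 0.75 = 0.8.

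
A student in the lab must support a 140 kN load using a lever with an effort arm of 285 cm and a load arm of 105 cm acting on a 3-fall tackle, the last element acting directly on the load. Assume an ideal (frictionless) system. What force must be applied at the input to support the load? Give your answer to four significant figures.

17.19 kN

Lever MA = effort arm / load arm = 285/105 = 2.7143.
Block-and-tackle MA = number of supporting rope parts = 3.
Combined ideal MA = 2.7143 × 3 = 8.1429.
Effort = load / MA = 140 / 8.1429 = 17.193 kN.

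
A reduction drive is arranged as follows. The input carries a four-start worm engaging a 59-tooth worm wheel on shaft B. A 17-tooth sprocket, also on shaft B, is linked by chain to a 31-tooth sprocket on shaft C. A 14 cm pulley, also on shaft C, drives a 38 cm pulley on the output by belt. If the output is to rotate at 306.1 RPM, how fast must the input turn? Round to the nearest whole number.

Overall ratio R = 14.75 × 1.8235 × 2.7143 = 73.006.
Required input speed = output speed × R = 306.1 × 73.006 = 22347 RPM.

22347 RPM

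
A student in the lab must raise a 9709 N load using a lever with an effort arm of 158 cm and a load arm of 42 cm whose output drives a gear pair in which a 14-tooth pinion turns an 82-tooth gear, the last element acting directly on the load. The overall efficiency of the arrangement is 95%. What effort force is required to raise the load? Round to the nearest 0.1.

463.8 N

Lever MA = effort arm / load arm = 158/42 = 3.7619.
Gear pair MA = 82/14 = 5.8571.
Combined ideal MA = 3.7619 × 5.8571 = 22.034.
Actual MA = 22.034 × 0.95 = 20.932.
Effort = load / actual MA = 9709 / 20.932 = 463.83 N.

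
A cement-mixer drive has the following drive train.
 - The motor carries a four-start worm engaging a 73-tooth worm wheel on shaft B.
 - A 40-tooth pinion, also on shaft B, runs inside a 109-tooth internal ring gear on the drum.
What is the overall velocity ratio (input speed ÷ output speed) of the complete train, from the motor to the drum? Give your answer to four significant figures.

Each stage contributes driven/driver: worm 73/4 = 18.25, internal gear 109/40 = 2.725.
Overall: 18.25 × 2.725 = 49.731.

49.73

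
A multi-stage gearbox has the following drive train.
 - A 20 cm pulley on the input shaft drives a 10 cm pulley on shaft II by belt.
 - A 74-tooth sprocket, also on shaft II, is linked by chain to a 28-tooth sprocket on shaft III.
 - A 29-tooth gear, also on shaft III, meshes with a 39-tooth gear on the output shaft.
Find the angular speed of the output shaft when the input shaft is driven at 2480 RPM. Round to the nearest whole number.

Belt: ratio = 10/20 = 0.5, so shaft II turns at 2480 / 0.5 = 4960 RPM.
Chain: ratio = 28/74 = 0.37838, so shaft III turns at 4960 / 0.37838 = 13109 RPM.
Gear mesh: ratio = 39/29 = 1.3448, so the output shaft turns at 13109 / 1.3448 = 9747.4 RPM.

9747 RPM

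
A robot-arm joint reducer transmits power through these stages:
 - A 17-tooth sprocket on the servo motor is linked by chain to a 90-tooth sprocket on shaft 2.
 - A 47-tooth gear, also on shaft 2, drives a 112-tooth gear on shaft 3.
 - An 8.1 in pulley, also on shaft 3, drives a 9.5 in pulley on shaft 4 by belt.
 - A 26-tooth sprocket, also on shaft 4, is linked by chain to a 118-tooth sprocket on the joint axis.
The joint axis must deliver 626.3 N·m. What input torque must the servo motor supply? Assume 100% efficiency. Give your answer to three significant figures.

9.33 N·m

Overall ratio R = 5.2941 × 2.383 × 1.1728 × 4.5385 = 67.152.
Input torque = output torque / R = 626.3 / 67.152 = 9.3266 N·m.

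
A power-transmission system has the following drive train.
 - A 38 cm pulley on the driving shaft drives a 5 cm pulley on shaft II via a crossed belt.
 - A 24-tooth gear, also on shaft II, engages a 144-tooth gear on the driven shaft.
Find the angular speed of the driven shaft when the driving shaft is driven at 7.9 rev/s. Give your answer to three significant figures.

the driving shaft → shaft II (belt, 5/38): 7.9 ÷ 0.13158 = 60.04 rev/s
shaft II → the driven shaft (gear mesh, 144/24): 60.04 ÷ 6 = 10.007 rev/s

10.0 rev/s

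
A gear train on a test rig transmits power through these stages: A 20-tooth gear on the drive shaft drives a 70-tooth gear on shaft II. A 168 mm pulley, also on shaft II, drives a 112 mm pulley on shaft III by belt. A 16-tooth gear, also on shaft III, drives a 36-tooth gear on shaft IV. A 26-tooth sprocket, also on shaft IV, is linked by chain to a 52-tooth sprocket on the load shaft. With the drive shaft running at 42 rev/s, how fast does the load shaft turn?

4 rev/s

gear mesh 70/20 = 3.5 → 42/3.5 = 12 rev/s
belt 112/168 = 0.66667 → 12/0.66667 = 18 rev/s
gear mesh 36/16 = 2.25 → 18/2.25 = 8 rev/s
chain 52/26 = 2 → 8/2 = 4 rev/s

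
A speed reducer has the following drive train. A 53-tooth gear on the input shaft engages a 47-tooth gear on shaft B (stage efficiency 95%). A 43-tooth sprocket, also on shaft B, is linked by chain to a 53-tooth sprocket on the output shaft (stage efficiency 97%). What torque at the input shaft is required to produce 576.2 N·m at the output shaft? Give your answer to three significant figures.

572 N·m

Overall ratio R = 0.88679 × 1.2326 = 1.093; overall efficiency η = 0.95 × 0.97 = 0.9215.
Input torque = output torque / (R × η) = 576.2 / (1.093 × 0.9215) = 572.07 N·m.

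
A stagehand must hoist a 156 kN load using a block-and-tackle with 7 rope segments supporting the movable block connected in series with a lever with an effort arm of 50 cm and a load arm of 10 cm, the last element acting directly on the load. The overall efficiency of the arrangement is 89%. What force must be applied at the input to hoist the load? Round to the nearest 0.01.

5.01 kN

Block-and-tackle MA = number of supporting rope parts = 7.
Lever MA = effort arm / load arm = 50/10 = 5.
Combined ideal MA = 7 × 5 = 35.
Actual MA = 35 × 0.89 = 31.15.
Effort = load / actual MA = 156 / 31.15 = 5.008 kN.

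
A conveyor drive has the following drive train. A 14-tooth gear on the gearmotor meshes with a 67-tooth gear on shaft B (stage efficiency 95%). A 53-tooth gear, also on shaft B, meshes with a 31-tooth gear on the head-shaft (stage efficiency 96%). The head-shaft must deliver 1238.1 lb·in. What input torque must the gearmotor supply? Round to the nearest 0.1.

Overall ratio R = 4.7857 × 0.58491 = 2.7992; overall efficiency η = 0.95 × 0.96 = 0.9120.
Input torque = output torque / (R × η) = 1238.1 / (2.7992 × 0.9120) = 484.98 lb·in.

485.0 lb·in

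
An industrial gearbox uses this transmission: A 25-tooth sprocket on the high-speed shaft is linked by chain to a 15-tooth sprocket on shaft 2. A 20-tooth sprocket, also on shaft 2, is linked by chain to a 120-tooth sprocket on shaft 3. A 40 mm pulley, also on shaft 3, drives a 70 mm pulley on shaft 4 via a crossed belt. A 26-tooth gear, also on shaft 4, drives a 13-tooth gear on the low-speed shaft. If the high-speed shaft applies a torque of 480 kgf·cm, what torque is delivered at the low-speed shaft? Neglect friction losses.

1512 kgf·cm

chain 15/25 = 0.6 → τ = 480·0.6 = 288 kgf·cm
chain 120/20 = 6 → τ = 288·6 = 1728 kgf·cm
belt 70/40 = 1.75 → τ = 1728·1.75 = 3024 kgf·cm
gear mesh 13/26 = 0.5 → τ = 3024·0.5 = 1512 kgf·cm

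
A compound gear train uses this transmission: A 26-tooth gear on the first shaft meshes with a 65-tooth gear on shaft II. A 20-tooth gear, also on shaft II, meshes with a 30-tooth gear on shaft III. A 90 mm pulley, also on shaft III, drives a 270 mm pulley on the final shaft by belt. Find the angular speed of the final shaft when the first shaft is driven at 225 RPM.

20 RPM

gear mesh 65/26 = 2.5 → 225/2.5 = 90 RPM
gear mesh 30/20 = 1.5 → 90/1.5 = 60 RPM
belt 270/90 = 3 → 60/3 = 20 RPM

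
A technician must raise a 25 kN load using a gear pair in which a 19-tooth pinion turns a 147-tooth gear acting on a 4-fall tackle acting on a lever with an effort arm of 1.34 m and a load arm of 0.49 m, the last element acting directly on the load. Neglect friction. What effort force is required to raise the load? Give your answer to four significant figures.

Gear pair MA = 147/19 = 7.7368.
Block-and-tackle MA = number of supporting rope parts = 4.
Lever MA = effort arm / load arm = 1.34/0.49 = 2.7347.
Combined ideal MA = 7.7368 × 4 × 2.7347 = 84.632.
Effort = load / MA = 25 / 84.632 = 0.2954 kN.

0.2954 kN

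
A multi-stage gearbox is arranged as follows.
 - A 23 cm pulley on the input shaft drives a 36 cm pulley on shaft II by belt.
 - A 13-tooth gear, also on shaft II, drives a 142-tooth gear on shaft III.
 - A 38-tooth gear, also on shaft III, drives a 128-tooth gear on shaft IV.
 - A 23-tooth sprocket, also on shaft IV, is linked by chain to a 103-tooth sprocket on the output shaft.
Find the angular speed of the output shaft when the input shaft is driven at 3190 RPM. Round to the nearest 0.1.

12.4 RPM

the input shaft → shaft II (belt, 36/23): 3190 ÷ 1.5652 = 2038.1 RPM
shaft II → shaft III (gear mesh, 142/13): 2038.1 ÷ 10.923 = 186.58 RPM
shaft III → shaft IV (gear mesh, 128/38): 186.58 ÷ 3.3684 = 55.392 RPM
shaft IV → the output shaft (chain, 103/23): 55.392 ÷ 4.4783 = 12.369 RPM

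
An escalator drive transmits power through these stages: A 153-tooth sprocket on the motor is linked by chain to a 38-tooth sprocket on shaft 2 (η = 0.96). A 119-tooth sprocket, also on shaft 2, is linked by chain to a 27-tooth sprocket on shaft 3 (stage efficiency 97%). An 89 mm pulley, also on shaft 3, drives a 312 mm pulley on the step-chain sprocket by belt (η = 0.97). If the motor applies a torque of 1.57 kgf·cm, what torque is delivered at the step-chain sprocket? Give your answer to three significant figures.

Chain: ratio = 38/153 = 0.24837; torque at shaft 2 = 1.57 × 0.24837 × 0.96 = 0.37434 kgf·cm.
Chain: ratio = 27/119 = 0.22689; torque at shaft 3 = 0.37434 × 0.22689 × 0.97 = 0.082386 kgf·cm.
Belt: ratio = 312/89 = 3.5056; torque at the step-chain sprocket = 0.082386 × 3.5056 × 0.97 = 0.28015 kgf·cm.

0.280 kgf·cm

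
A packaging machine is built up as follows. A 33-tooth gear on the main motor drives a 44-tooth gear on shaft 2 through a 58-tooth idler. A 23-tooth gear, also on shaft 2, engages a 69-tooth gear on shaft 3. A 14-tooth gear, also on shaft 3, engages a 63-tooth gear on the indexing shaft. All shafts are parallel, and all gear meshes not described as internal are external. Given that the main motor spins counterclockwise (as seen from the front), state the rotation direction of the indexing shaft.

counterclockwise

the main motor → shaft 2: driver → idler → driven is 2 external meshes, 2 reversals → CCW.
shaft 2 → shaft 3: external mesh, 1 reversal → CW.
shaft 3 → the indexing shaft: external mesh, 1 reversal → CCW.
4 reversals in total — an even number — so the indexing shaft turns the same way as the main motor.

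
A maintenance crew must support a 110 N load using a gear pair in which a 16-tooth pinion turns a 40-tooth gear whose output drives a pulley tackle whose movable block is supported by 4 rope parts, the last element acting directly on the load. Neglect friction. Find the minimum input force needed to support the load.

11 N

Gear pair MA = 40/16 = 2.5.
Block-and-tackle MA = number of supporting rope parts = 4.
Combined ideal MA = 2.5 × 4 = 10.
Effort = load / MA = 110 / 10 = 11 N.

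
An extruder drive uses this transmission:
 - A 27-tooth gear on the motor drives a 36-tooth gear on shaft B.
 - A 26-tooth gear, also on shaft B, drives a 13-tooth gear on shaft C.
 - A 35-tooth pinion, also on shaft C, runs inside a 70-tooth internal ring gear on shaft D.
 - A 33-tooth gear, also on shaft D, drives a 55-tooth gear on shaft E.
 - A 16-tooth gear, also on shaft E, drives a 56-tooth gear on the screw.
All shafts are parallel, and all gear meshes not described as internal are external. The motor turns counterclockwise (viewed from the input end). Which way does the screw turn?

the motor → shaft B: external mesh, 1 reversal → CW.
shaft B → shaft C: external mesh, 1 reversal → CCW.
shaft C → shaft D: internal mesh, same direction → CCW.
shaft D → shaft E: external mesh, 1 reversal → CW.
shaft E → the screw: external mesh, 1 reversal → CCW.
4 reversals in total — an even number — so the screw turns the same way as the motor.

counterclockwise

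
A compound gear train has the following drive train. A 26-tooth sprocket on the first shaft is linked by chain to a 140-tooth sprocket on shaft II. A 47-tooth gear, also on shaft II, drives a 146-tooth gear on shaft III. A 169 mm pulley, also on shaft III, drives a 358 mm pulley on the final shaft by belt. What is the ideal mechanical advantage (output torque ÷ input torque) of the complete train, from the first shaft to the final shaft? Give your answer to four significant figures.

35.43

Each stage contributes driven/driver: chain 140/26 = 5.3846, gear mesh 146/47 = 3.1064, belt 358/169 = 2.1183.
Overall: 5.3846 × 3.1064 × 2.1183 = 35.433.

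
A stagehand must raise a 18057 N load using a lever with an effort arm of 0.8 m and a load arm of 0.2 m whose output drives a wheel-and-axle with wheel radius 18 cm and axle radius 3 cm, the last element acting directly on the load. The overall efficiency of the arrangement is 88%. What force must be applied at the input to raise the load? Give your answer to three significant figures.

855 N

Lever MA = effort arm / load arm = 0.8/0.2 = 4.
Wheel-and-axle MA = R/r = 18/3 = 6.
Combined ideal MA = 4 × 6 = 24.
Actual MA = 24 × 0.88 = 21.12.
Effort = load / actual MA = 18057 / 21.12 = 854.97 N.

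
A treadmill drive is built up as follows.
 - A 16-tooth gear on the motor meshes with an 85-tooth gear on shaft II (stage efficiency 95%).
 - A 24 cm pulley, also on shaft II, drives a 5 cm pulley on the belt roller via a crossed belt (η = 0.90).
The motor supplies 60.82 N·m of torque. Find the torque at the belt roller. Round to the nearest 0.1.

57.6 N·m

After the gear mesh (85/16): 60.82 × 5.3125 × 0.95 = 306.95 N·m
After the belt (5/24): 306.95 × 0.20833 × 0.90 = 57.553 N·m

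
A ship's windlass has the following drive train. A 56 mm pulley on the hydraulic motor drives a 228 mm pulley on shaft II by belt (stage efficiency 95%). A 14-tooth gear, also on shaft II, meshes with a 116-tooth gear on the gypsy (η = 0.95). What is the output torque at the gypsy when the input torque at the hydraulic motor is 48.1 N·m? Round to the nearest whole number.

Belt: ratio = 228/56 = 4.0714; torque at shaft II = 48.1 × 4.0714 × 0.95 = 186.04 N·m.
Gear mesh: ratio = 116/14 = 8.2857; torque at the gypsy = 186.04 × 8.2857 × 0.95 = 1464.4 N·m.

1464 N·m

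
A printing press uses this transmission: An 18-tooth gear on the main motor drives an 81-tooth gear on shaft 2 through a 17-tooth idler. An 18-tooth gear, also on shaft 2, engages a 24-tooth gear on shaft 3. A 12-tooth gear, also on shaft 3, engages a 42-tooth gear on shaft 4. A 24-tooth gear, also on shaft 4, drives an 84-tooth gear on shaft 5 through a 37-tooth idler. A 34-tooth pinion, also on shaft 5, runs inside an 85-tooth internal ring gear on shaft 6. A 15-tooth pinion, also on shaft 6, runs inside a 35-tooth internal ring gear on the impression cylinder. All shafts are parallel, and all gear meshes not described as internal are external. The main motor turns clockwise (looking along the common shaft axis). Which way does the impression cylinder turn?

clockwise

the main motor → shaft 2: driver → idler → driven is 2 external meshes, 2 reversals → CW.
shaft 2 → shaft 3: external mesh, 1 reversal → CCW.
shaft 3 → shaft 4: external mesh, 1 reversal → CW.
shaft 4 → shaft 5: driver → idler → driven is 2 external meshes, 2 reversals → CW.
shaft 5 → shaft 6: internal mesh, same direction → CW.
shaft 6 → the impression cylinder: internal mesh, same direction → CW.
6 reversals in total — an even number — so the impression cylinder turns the same way as the main motor.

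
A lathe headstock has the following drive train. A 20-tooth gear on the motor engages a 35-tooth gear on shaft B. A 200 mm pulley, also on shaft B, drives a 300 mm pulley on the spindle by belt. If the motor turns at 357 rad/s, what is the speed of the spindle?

the motor → shaft B (gear mesh, 35/20): 357 ÷ 1.75 = 204 rad/s
shaft B → the spindle (belt, 300/200): 204 ÷ 1.5 = 136 rad/s

136 rad/s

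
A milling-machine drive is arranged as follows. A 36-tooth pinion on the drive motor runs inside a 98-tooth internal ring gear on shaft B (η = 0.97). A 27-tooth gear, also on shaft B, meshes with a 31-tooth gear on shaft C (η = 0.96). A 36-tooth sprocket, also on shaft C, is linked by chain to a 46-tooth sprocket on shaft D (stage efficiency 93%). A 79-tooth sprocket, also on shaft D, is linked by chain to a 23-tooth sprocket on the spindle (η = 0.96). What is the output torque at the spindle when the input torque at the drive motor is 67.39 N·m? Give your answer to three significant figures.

65.1 N·m

internal gear 98/36 = 2.7222 → τ = 67.39·2.7222·0.97 = 177.95 N·m
gear mesh 31/27 = 1.1481 → τ = 177.95·1.1481·0.96 = 196.14 N·m
chain 46/36 = 1.2778 → τ = 196.14·1.2778·0.93 = 233.08 N·m
chain 23/79 = 0.29114 → τ = 233.08·0.29114·0.96 = 65.143 N·m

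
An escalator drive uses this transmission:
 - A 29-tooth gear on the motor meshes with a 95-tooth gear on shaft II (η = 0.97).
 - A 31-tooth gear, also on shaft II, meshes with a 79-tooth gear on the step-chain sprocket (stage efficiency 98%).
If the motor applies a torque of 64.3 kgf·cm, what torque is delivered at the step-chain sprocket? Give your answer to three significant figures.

510 kgf·cm

gear mesh 95/29 = 3.2759 → τ = 64.3·3.2759·0.97 = 204.32 kgf·cm
gear mesh 79/31 = 2.5484 → τ = 204.32·2.5484·0.98 = 510.27 kgf·cm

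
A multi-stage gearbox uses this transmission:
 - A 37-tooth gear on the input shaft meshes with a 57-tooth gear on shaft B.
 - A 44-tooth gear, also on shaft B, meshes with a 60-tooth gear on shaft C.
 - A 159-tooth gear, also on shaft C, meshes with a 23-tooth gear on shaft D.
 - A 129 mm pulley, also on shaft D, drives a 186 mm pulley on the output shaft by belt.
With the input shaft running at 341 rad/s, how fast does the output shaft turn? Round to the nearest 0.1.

778.3 rad/s

Gear mesh: ratio = 57/37 = 1.5405, so shaft B turns at 341 / 1.5405 = 221.35 rad/s.
Gear mesh: ratio = 60/44 = 1.3636, so shaft C turns at 221.35 / 1.3636 = 162.32 rad/s.
Gear mesh: ratio = 23/159 = 0.14465, so shaft D turns at 162.32 / 0.14465 = 1122.2 rad/s.
Belt: ratio = 186/129 = 1.4419, so the output shaft turns at 1122.2 / 1.4419 = 778.27 rad/s.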